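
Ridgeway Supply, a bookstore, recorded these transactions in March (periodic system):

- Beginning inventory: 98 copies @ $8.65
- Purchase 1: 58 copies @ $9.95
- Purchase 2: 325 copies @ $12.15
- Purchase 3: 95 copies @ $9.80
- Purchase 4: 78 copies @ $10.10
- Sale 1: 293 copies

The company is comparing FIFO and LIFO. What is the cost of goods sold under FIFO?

COGS = $3,089.35

FIFO COGS: 98 @ $8.65 + 58 @ $9.95 + 137 @ $12.15 = $3,089.35
LIFO COGS: 78 @ $10.10 + 95 @ $9.80 + 120 @ $12.15 = $3,176.80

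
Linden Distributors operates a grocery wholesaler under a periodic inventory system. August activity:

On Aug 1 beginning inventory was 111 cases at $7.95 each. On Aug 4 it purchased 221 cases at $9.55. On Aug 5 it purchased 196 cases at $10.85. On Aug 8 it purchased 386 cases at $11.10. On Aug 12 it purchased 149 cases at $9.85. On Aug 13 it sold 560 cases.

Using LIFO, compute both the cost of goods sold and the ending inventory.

COGS = $6,023.50; ending inventory = $4,848.35

Aug 13, 560 sold [LIFO — newest first]: 149 @ $9.85 + 386 @ $11.10 + 25 @ $10.85 = $6,023.50
Ending inventory: 111 @ $7.95 + 221 @ $9.55 + 171 @ $10.85 = $4,848.35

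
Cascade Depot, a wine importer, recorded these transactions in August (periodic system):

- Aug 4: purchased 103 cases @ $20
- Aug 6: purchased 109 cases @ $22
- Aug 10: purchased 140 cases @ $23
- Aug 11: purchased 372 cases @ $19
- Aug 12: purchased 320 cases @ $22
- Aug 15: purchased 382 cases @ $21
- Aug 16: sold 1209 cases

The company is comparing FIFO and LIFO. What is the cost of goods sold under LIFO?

COGS = $25,235

FIFO COGS: 103 @ $20 + 109 @ $22 + 140 @ $23 + 372 @ $19 + 320 @ $22 + 165 @ $21 = $25,251
LIFO COGS: 382 @ $21 + 320 @ $22 + 372 @ $19 + 135 @ $23 = $25,235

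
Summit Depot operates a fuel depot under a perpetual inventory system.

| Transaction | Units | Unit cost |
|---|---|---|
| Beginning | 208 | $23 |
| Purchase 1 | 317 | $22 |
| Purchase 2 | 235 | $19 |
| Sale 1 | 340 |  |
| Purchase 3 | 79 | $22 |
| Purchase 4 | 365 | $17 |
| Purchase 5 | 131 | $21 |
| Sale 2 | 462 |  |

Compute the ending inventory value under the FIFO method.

Sale 1 (340) [FIFO — oldest first]: 208 @ $23 + 132 @ $22 = $7,688
Sale 2 (462) [FIFO — oldest first]: 185 @ $22 + 235 @ $19 + 42 @ $22 = $9,459
Total COGS = $7,688 + $9,459 = $17,147
Ending inventory: 37 @ $22 + 365 @ $17 + 131 @ $21 = $9,770

Ending inventory = $9,770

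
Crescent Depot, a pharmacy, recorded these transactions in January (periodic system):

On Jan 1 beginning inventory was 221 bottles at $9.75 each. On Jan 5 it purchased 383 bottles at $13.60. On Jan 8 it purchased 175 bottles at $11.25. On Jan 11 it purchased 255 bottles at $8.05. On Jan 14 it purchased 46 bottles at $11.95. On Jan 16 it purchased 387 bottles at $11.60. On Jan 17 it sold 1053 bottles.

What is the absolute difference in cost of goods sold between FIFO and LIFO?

FIFO COGS: 221 @ $9.75 + 383 @ $13.60 + 175 @ $11.25 + 255 @ $8.05 + 19 @ $11.95 = $11,612.10
LIFO COGS: 387 @ $11.60 + 46 @ $11.95 + 255 @ $8.05 + 175 @ $11.25 + 190 @ $13.60 = $11,644.40
Difference = |$11,612.10 − $11,644.40| = $32.30

$32.30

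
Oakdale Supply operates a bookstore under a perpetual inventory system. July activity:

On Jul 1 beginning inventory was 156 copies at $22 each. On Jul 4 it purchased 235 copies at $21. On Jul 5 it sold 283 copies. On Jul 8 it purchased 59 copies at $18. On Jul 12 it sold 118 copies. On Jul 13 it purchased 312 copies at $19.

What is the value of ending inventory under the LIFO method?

Ending inventory = $7,006

Jul 5, 283 sold [LIFO — newest first]: 235 @ $21 + 48 @ $22 = $5,991
Jul 12, 118 sold [LIFO — newest first]: 59 @ $18 + 59 @ $22 = $2,360
Total COGS = $5,991 + $2,360 = $8,351
Ending inventory: 49 @ $22 + 312 @ $19 = $7,006
Check: goods available $15,357 = COGS $8,351 + ending $7,006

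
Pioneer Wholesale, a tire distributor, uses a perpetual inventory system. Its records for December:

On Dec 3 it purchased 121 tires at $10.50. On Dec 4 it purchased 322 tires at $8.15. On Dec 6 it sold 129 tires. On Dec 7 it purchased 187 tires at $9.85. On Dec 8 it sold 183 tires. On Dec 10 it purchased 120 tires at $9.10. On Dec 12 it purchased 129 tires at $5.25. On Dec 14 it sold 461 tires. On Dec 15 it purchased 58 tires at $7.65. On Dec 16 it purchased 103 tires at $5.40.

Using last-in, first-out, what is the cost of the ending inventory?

Dec 6, 129 sold [LIFO — newest first]: 129 @ $8.15 = $1,051.35
Dec 8, 183 sold [LIFO — newest first]: 183 @ $9.85 = $1,802.55
Dec 14, 461 sold [LIFO — newest first]: 129 @ $5.25 + 120 @ $9.10 + 4 @ $9.85 + 193 @ $8.15 + 15 @ $10.50 = $3,539.10
Total COGS = $1,051.35 + $1,802.55 + $3,539.10 = $6,393.00
Ending inventory: 106 @ $10.50 + 58 @ $7.65 + 103 @ $5.40 = $2,112.90
Check: goods available $8,505.90 = COGS $6,393.00 + ending $2,112.90

Ending inventory = $2,112.90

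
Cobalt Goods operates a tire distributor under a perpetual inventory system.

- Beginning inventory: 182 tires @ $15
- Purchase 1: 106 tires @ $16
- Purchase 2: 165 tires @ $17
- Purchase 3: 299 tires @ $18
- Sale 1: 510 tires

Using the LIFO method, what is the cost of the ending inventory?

Sale 1 (510) [LIFO — newest first]: 299 @ $18 + 165 @ $17 + 46 @ $16 = $8,923
Ending inventory: 182 @ $15 + 60 @ $16 = $3,690
Check: goods available $12,613 = COGS $8,923 + ending $3,690

Ending inventory = $3,690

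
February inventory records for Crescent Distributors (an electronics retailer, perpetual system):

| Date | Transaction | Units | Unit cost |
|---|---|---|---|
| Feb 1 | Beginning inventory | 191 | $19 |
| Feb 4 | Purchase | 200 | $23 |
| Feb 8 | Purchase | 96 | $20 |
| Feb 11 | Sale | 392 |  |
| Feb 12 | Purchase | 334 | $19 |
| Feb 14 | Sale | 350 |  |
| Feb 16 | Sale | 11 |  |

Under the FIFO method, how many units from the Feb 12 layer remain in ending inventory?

Feb 11, 392 sold [FIFO — oldest first]: 191 @ $19 + 200 @ $23 + 1 @ $20 = $8,249
Feb 14, 350 sold [FIFO — oldest first]: 95 @ $20 + 255 @ $19 = $6,745
Feb 16, 11 sold [FIFO — oldest first]: 11 @ $19 = $209
Total COGS = $8,249 + $6,745 + $209 = $15,203
Ending inventory: 68 @ $19 = $1,292

68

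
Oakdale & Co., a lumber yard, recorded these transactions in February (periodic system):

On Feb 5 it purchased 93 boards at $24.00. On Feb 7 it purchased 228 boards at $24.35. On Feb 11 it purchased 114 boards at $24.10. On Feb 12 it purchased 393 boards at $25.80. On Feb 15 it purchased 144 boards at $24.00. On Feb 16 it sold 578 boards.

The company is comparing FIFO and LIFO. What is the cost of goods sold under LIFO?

FIFO COGS: 93 @ $24.00 + 228 @ $24.35 + 114 @ $24.10 + 143 @ $25.80 = $14,220.60
LIFO COGS: 144 @ $24.00 + 393 @ $25.80 + 41 @ $24.10 = $14,583.50

COGS = $14,583.50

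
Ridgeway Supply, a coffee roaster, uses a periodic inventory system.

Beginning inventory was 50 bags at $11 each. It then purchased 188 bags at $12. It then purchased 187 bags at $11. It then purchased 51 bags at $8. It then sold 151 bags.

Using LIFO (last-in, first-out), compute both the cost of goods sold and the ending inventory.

Sale 1 (151) [LIFO — newest first]: 51 @ $8 + 100 @ $11 = $1,508
Ending inventory: 50 @ $11 + 188 @ $12 + 87 @ $11 = $3,763

COGS = $1,508; ending inventory = $3,763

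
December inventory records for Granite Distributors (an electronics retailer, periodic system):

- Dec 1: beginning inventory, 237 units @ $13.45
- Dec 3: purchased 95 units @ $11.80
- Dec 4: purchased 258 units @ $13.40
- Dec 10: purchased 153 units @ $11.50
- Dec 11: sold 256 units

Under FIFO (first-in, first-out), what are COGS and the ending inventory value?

Dec 11, 256 sold [FIFO — oldest first]: 237 @ $13.45 + 19 @ $11.80 = $3,411.85
Ending inventory: 76 @ $11.80 + 258 @ $13.40 + 153 @ $11.50 = $6,113.50

COGS = $3,411.85; ending inventory = $6,113.50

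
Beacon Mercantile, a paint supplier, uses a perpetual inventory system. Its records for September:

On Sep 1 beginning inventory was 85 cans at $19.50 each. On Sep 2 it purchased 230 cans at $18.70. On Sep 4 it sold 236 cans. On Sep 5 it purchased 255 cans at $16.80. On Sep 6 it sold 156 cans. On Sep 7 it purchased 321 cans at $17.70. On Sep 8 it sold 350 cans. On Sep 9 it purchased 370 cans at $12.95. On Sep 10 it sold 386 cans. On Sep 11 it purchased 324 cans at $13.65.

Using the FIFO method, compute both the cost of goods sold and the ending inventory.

Sep 4, 236 sold [FIFO — oldest first]: 85 @ $19.50 + 151 @ $18.70 = $4,481.20
Sep 6, 156 sold [FIFO — oldest first]: 79 @ $18.70 + 77 @ $16.80 = $2,770.90
Sep 8, 350 sold [FIFO — oldest first]: 178 @ $16.80 + 172 @ $17.70 = $6,034.80
Sep 10, 386 sold [FIFO — oldest first]: 149 @ $17.70 + 237 @ $12.95 = $5,706.45
Total COGS = $4,481.20 + $2,770.90 + $6,034.80 + $5,706.45 = $18,993.35
Ending inventory: 133 @ $12.95 + 324 @ $13.65 = $6,144.95

COGS = $18,993.35; ending inventory = $6,144.95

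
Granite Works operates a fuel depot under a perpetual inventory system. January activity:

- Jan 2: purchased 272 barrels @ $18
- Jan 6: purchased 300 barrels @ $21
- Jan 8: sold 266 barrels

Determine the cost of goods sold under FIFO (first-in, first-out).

COGS = $4,788

Jan 8, 266 sold [FIFO — oldest first]: 266 @ $18 = $4,788
Ending inventory: 6 @ $18 + 300 @ $21 = $6,408
Check: goods available $11,196 = COGS $4,788 + ending $6,408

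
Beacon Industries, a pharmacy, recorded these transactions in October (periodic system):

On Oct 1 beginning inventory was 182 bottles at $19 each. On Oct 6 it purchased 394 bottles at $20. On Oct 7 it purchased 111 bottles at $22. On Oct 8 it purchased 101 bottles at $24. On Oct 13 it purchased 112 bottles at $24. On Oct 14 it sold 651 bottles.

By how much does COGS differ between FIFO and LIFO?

$1,106

FIFO COGS: 182 @ $19 + 394 @ $20 + 75 @ $22 = $12,988
LIFO COGS: 112 @ $24 + 101 @ $24 + 111 @ $22 + 327 @ $20 = $14,094
Difference = |$12,988 − $14,094| = $1,106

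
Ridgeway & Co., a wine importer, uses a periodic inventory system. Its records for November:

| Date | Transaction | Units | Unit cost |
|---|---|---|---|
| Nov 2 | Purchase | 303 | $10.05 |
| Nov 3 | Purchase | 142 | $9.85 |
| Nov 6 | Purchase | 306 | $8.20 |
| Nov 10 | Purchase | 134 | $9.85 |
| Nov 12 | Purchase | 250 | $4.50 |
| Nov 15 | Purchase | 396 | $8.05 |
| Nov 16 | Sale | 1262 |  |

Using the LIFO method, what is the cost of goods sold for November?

COGS = $9,882.30

Nov 16, 1262 sold [LIFO — newest first]: 396 @ $8.05 + 250 @ $4.50 + 134 @ $9.85 + 306 @ $8.20 + 142 @ $9.85 + 34 @ $10.05 = $9,882.30
Ending inventory: 269 @ $10.05 = $2,703.45
Check: goods available $12,585.75 = COGS $9,882.30 + ending $2,703.45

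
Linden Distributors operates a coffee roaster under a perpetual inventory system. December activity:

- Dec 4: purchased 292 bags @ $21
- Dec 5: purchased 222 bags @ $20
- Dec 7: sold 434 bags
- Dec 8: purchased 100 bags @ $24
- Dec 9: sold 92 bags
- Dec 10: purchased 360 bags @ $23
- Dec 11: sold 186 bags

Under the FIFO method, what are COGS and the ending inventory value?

Dec 7, 434 sold [FIFO — oldest first]: 292 @ $21 + 142 @ $20 = $8,972
Dec 9, 92 sold [FIFO — oldest first]: 80 @ $20 + 12 @ $24 = $1,888
Dec 11, 186 sold [FIFO — oldest first]: 88 @ $24 + 98 @ $23 = $4,366
Total COGS = $8,972 + $1,888 + $4,366 = $15,226
Ending inventory: 262 @ $23 = $6,026

COGS = $15,226; ending inventory = $6,026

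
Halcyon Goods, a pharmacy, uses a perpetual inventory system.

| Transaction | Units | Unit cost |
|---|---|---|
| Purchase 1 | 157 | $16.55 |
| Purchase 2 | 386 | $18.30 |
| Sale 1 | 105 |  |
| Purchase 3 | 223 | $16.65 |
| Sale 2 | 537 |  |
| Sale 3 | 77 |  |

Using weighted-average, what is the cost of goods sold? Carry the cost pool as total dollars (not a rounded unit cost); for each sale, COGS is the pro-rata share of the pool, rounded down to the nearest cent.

COGS = $12,556.92

After Purchase 1: 157 on hand, pool $2,598.35 (≈ $16.5500 each)
After Purchase 2: 543 on hand, pool $9,662.15 (≈ $17.7940 each)
Sale 1, sell 105: 105/543 × $9,662.15 → $1,868.37
After Purchase 3: 661 on hand, pool $11,506.73 (≈ $17.4081 each)
Sale 2, sell 537: 537/661 × $11,506.73 → $9,348.13
Sale 3, sell 77: 77/124 × $2,158.60 → $1,340.42
Total COGS = $1,868.37 + $9,348.13 + $1,340.42 = $12,556.92
Ending inventory (cost pool remaining) = $818.18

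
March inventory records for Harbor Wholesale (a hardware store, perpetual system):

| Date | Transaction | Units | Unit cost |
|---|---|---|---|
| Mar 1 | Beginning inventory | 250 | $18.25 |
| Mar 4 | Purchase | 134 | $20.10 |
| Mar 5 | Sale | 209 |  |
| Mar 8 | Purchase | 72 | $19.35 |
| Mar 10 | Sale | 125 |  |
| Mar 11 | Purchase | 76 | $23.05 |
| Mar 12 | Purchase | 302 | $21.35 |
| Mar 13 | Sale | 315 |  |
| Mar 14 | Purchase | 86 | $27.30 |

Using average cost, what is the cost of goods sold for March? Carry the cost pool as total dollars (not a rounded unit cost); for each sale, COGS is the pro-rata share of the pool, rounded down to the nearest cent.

After Mar 1: 250 on hand, pool $4,562.50 (≈ $18.2500 each)
After Mar 4: 384 on hand, pool $7,255.90 (≈ $18.8956 each)
Mar 5, sell 209: 209/384 × $7,255.90 → $3,949.17
After Mar 8: 247 on hand, pool $4,699.93 (≈ $19.0281 each)
Mar 10, sell 125: 125/247 × $4,699.93 → $2,378.50
After Mar 11: 198 on hand, pool $4,073.23 (≈ $20.5719 each)
After Mar 12: 500 on hand, pool $10,520.93 (≈ $21.0419 each)
Mar 13, sell 315: 315/500 × $10,520.93 → $6,628.18
After Mar 14: 271 on hand, pool $6,240.55 (≈ $23.0279 each)
Total COGS = $3,949.17 + $2,378.50 + $6,628.18 = $12,955.85
Ending inventory (cost pool remaining) = $6,240.55

COGS = $12,955.85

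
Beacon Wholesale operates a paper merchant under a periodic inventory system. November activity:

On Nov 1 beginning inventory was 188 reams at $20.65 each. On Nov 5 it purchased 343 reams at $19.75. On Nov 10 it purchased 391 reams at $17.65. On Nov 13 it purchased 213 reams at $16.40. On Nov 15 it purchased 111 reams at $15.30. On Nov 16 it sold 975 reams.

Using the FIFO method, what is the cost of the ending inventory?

Nov 16, 975 sold [FIFO — oldest first]: 188 @ $20.65 + 343 @ $19.75 + 391 @ $17.65 + 53 @ $16.40 = $18,426.80
Ending inventory: 160 @ $16.40 + 111 @ $15.30 = $4,322.30

Ending inventory = $4,322.30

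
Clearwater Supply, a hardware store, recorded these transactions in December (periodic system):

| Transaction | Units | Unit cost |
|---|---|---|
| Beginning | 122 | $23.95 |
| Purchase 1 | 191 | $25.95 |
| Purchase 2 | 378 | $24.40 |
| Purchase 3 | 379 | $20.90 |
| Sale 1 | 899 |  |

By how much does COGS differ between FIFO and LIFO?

FIFO COGS: 122 @ $23.95 + 191 @ $25.95 + 378 @ $24.40 + 208 @ $20.90 = $21,448.75
LIFO COGS: 379 @ $20.90 + 378 @ $24.40 + 142 @ $25.95 = $20,829.20
Difference = |$21,448.75 − $20,829.20| = $619.55

$619.55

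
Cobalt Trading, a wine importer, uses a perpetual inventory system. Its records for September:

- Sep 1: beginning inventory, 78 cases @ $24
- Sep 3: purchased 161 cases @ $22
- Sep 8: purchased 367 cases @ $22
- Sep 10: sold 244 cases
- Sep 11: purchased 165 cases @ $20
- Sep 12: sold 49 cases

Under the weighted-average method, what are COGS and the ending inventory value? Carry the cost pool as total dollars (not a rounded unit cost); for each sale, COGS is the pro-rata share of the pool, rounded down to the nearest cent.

COGS = $6,486.79; ending inventory = $10,301.21

After Sep 1: 78 on hand, pool $1,872.00 (≈ $24.0000 each)
After Sep 3: 239 on hand, pool $5,414.00 (≈ $22.6527 each)
After Sep 8: 606 on hand, pool $13,488.00 (≈ $22.2574 each)
Sep 10, sell 244: 244/606 × $13,488.00 → $5,430.81
After Sep 11: 527 on hand, pool $11,357.19 (≈ $21.5506 each)
Sep 12, sell 49: 49/527 × $11,357.19 → $1,055.98
Total COGS = $5,430.81 + $1,055.98 = $6,486.79
Ending inventory (cost pool remaining) = $10,301.21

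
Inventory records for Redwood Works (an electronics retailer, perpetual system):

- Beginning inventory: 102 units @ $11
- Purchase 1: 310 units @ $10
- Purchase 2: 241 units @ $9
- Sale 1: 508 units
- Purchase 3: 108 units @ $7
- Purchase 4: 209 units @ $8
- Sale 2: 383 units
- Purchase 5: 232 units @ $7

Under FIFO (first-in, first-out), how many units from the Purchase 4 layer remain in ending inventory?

79

Sale 1 (508) [FIFO — oldest first]: 102 @ $11 + 310 @ $10 + 96 @ $9 = $5,086
Sale 2 (383) [FIFO — oldest first]: 145 @ $9 + 108 @ $7 + 130 @ $8 = $3,101
Total COGS = $5,086 + $3,101 = $8,187
Ending inventory: 79 @ $8 + 232 @ $7 = $2,256
Check: goods available $10,443 = COGS $8,187 + ending $2,256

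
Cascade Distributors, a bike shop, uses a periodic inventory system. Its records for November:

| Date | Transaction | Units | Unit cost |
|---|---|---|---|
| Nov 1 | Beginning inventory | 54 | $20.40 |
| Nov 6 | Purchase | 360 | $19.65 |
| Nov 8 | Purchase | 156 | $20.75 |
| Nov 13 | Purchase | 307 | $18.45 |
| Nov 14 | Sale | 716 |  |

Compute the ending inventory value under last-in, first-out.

Nov 14, 716 sold [LIFO — newest first]: 307 @ $18.45 + 156 @ $20.75 + 253 @ $19.65 = $13,872.60
Ending inventory: 54 @ $20.40 + 107 @ $19.65 = $3,204.15
Check: goods available $17,076.75 = COGS $13,872.60 + ending $3,204.15

Ending inventory = $3,204.15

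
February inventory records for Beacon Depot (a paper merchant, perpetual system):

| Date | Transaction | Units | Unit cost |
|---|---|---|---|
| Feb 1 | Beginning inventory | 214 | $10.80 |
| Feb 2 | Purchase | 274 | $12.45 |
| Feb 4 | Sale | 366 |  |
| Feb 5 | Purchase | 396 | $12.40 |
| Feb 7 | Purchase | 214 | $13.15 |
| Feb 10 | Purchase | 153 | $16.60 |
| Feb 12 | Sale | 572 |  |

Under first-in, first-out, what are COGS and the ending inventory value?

Feb 4, 366 sold [FIFO — oldest first]: 214 @ $10.80 + 152 @ $12.45 = $4,203.60
Feb 12, 572 sold [FIFO — oldest first]: 122 @ $12.45 + 396 @ $12.40 + 54 @ $13.15 = $7,139.40
Total COGS = $4,203.60 + $7,139.40 = $11,343.00
Ending inventory: 160 @ $13.15 + 153 @ $16.60 = $4,643.80

COGS = $11,343.00; ending inventory = $4,643.80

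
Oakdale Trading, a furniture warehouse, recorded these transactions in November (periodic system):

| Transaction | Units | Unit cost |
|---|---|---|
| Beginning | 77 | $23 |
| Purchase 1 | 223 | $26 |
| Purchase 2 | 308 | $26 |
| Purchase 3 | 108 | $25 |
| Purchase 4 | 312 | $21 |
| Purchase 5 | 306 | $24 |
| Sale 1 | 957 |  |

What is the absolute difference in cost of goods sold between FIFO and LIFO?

$736

FIFO COGS: 77 @ $23 + 223 @ $26 + 308 @ $26 + 108 @ $25 + 241 @ $21 = $23,338
LIFO COGS: 306 @ $24 + 312 @ $21 + 108 @ $25 + 231 @ $26 = $22,602
Difference = |$23,338 − $22,602| = $736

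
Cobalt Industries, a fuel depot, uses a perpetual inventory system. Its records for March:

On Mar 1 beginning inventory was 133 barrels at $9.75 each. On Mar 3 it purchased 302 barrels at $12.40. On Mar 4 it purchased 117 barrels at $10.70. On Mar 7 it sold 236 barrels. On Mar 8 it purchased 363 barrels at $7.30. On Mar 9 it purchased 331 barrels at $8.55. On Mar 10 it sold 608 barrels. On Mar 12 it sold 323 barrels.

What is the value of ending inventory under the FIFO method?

Mar 7, 236 sold [FIFO — oldest first]: 133 @ $9.75 + 103 @ $12.40 = $2,573.95
Mar 10, 608 sold [FIFO — oldest first]: 199 @ $12.40 + 117 @ $10.70 + 292 @ $7.30 = $5,851.10
Mar 12, 323 sold [FIFO — oldest first]: 71 @ $7.30 + 252 @ $8.55 = $2,672.90
Total COGS = $2,573.95 + $5,851.10 + $2,672.90 = $11,097.95
Ending inventory: 79 @ $8.55 = $675.45
Check: goods available $11,773.40 = COGS $11,097.95 + ending $675.45

Ending inventory = $675.45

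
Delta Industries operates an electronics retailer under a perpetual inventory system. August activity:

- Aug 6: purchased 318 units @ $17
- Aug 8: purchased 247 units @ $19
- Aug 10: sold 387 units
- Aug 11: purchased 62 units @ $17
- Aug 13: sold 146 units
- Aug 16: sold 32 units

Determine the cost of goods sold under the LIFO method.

Aug 10, 387 sold [LIFO — newest first]: 247 @ $19 + 140 @ $17 = $7,073
Aug 13, 146 sold [LIFO — newest first]: 62 @ $17 + 84 @ $17 = $2,482
Aug 16, 32 sold [LIFO — newest first]: 32 @ $17 = $544
Total COGS = $7,073 + $2,482 + $544 = $10,099
Ending inventory: 62 @ $17 = $1,054
Check: goods available $11,153 = COGS $10,099 + ending $1,054

COGS = $10,099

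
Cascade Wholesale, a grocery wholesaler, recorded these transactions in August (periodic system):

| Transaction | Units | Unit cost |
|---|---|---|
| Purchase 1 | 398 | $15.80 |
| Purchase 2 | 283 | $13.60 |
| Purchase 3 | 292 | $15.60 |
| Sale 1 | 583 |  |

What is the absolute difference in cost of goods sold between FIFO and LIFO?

FIFO COGS: 398 @ $15.80 + 185 @ $13.60 = $8,804.40
LIFO COGS: 292 @ $15.60 + 283 @ $13.60 + 8 @ $15.80 = $8,530.40
Difference = |$8,804.40 − $8,530.40| = $274.00

$274.00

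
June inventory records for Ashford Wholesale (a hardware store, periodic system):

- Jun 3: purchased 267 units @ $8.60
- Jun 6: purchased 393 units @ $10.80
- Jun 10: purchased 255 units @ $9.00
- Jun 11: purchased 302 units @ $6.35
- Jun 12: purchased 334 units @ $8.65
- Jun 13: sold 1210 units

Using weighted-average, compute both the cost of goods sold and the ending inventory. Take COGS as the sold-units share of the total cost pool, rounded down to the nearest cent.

Jun 13, sell 1210: 1210/1551 × $13,642.40 → $10,643.00
Ending inventory (cost pool remaining) = $2,999.40
Check: goods available $13,642.40 = COGS $10,643.00 + ending $2,999.40

COGS = $10,643.00; ending inventory = $2,999.40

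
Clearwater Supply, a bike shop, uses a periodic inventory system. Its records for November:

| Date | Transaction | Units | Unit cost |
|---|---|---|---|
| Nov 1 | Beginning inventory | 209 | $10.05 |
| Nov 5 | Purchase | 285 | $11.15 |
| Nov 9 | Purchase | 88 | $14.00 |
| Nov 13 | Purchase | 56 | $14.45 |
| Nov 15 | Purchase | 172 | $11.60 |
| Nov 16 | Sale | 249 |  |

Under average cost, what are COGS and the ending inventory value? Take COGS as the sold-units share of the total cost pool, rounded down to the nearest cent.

Nov 16, sell 249: 249/810 × $9,314.60 → $2,863.37
Ending inventory (cost pool remaining) = $6,451.23
Check: goods available $9,314.60 = COGS $2,863.37 + ending $6,451.23

COGS = $2,863.37; ending inventory = $6,451.23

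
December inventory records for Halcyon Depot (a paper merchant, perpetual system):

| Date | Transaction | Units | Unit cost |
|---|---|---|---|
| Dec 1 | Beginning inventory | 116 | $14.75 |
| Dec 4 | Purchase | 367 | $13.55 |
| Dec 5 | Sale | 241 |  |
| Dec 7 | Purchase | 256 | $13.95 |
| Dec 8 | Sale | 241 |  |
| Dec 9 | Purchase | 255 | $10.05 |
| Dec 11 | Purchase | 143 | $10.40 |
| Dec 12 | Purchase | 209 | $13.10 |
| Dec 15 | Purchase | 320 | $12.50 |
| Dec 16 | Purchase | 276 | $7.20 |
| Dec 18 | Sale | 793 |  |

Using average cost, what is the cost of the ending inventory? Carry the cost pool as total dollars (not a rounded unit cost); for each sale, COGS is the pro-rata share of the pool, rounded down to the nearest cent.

Ending inventory = $7,467.78

After Dec 1: 116 on hand, pool $1,711.00 (≈ $14.7500 each)
After Dec 4: 483 on hand, pool $6,683.85 (≈ $13.8382 each)
Dec 5, sell 241: 241/483 × $6,683.85 → $3,335.00
After Dec 7: 498 on hand, pool $6,920.05 (≈ $13.8957 each)
Dec 8, sell 241: 241/498 × $6,920.05 → $3,348.85
After Dec 9: 512 on hand, pool $6,133.95 (≈ $11.9804 each)
After Dec 11: 655 on hand, pool $7,621.15 (≈ $11.6353 each)
After Dec 12: 864 on hand, pool $10,359.05 (≈ $11.9896 each)
After Dec 15: 1184 on hand, pool $14,359.05 (≈ $12.1276 each)
After Dec 16: 1460 on hand, pool $16,346.25 (≈ $11.1961 each)
Dec 18, sell 793: 793/1460 × $16,346.25 → $8,878.47
Total COGS = $3,335.00 + $3,348.85 + $8,878.47 = $15,562.32
Ending inventory (cost pool remaining) = $7,467.78
Check: goods available $23,030.10 = COGS $15,562.32 + ending $7,467.78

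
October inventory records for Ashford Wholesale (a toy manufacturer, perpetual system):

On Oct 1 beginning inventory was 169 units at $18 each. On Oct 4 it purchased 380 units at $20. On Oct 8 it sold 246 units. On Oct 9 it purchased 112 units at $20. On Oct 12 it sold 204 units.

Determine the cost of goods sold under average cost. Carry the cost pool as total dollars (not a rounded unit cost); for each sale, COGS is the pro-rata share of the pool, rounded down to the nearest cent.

After Oct 1: 169 on hand, pool $3,042.00 (≈ $18.0000 each)
After Oct 4: 549 on hand, pool $10,642.00 (≈ $19.3843 each)
Oct 8, sell 246: 246/549 × $10,642.00 → $4,768.54
After Oct 9: 415 on hand, pool $8,113.46 (≈ $19.5505 each)
Oct 12, sell 204: 204/415 × $8,113.46 → $3,988.30
Total COGS = $4,768.54 + $3,988.30 = $8,756.84
Ending inventory (cost pool remaining) = $4,125.16
Check: goods available $12,882.00 = COGS $8,756.84 + ending $4,125.16

COGS = $8,756.84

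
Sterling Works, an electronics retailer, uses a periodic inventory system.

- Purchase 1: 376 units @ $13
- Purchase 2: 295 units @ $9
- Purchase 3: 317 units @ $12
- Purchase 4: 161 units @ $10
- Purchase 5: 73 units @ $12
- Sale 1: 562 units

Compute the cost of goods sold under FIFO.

COGS = $6,562

Sale 1 (562) [FIFO — oldest first]: 376 @ $13 + 186 @ $9 = $6,562
Ending inventory: 109 @ $9 + 317 @ $12 + 161 @ $10 + 73 @ $12 = $7,271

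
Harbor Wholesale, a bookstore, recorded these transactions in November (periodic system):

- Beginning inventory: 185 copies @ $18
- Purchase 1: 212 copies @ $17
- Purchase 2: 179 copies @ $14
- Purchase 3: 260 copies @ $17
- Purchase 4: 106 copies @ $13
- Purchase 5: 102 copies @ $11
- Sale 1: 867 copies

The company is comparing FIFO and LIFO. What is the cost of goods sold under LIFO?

FIFO COGS: 185 @ $18 + 212 @ $17 + 179 @ $14 + 260 @ $17 + 31 @ $13 = $14,263
LIFO COGS: 102 @ $11 + 106 @ $13 + 260 @ $17 + 179 @ $14 + 212 @ $17 + 8 @ $18 = $13,174

COGS = $13,174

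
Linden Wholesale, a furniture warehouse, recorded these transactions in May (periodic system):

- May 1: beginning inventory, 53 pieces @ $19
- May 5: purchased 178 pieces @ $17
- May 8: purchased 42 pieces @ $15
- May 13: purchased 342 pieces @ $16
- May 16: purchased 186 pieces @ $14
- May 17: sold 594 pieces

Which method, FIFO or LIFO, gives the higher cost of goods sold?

FIFO

FIFO COGS: 53 @ $19 + 178 @ $17 + 42 @ $15 + 321 @ $16 = $9,799
LIFO COGS: 186 @ $14 + 342 @ $16 + 42 @ $15 + 24 @ $17 = $9,114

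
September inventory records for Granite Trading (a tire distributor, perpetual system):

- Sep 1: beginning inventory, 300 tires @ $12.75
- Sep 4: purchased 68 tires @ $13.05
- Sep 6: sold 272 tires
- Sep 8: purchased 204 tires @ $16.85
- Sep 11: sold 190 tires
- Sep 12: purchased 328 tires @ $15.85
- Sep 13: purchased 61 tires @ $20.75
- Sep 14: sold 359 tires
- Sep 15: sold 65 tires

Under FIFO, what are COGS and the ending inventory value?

Sep 6, 272 sold [FIFO — oldest first]: 272 @ $12.75 = $3,468.00
Sep 11, 190 sold [FIFO — oldest first]: 28 @ $12.75 + 68 @ $13.05 + 94 @ $16.85 = $2,828.30
Sep 14, 359 sold [FIFO — oldest first]: 110 @ $16.85 + 249 @ $15.85 = $5,800.15
Sep 15, 65 sold [FIFO — oldest first]: 65 @ $15.85 = $1,030.25
Total COGS = $3,468.00 + $2,828.30 + $5,800.15 + $1,030.25 = $13,126.70
Ending inventory: 14 @ $15.85 + 61 @ $20.75 = $1,487.65

COGS = $13,126.70; ending inventory = $1,487.65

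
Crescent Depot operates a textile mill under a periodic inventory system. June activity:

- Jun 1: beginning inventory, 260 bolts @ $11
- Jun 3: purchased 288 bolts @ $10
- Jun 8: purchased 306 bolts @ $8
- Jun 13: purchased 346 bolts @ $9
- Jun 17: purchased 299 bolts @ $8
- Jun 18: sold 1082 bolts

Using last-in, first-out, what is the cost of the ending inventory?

Jun 18, 1082 sold [LIFO — newest first]: 299 @ $8 + 346 @ $9 + 306 @ $8 + 131 @ $10 = $9,264
Ending inventory: 260 @ $11 + 157 @ $10 = $4,430
Check: goods available $13,694 = COGS $9,264 + ending $4,430

Ending inventory = $4,430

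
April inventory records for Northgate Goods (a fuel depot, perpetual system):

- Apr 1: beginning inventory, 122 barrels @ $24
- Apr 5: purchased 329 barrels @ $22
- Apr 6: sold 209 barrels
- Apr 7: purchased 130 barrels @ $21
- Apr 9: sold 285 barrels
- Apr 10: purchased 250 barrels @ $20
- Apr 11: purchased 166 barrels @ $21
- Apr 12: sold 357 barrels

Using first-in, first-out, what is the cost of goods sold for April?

Apr 6, 209 sold [FIFO — oldest first]: 122 @ $24 + 87 @ $22 = $4,842
Apr 9, 285 sold [FIFO — oldest first]: 242 @ $22 + 43 @ $21 = $6,227
Apr 12, 357 sold [FIFO — oldest first]: 87 @ $21 + 250 @ $20 + 20 @ $21 = $7,247
Total COGS = $4,842 + $6,227 + $7,247 = $18,316
Ending inventory: 146 @ $21 = $3,066

COGS = $18,316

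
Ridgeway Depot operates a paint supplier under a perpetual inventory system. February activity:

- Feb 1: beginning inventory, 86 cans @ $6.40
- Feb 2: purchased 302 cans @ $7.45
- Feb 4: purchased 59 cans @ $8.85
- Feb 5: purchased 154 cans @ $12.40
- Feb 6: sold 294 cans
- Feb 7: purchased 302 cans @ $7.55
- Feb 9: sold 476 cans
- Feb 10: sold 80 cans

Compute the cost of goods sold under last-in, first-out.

COGS = $7,172.95

Feb 6, 294 sold [LIFO — newest first]: 154 @ $12.40 + 59 @ $8.85 + 81 @ $7.45 = $3,035.20
Feb 9, 476 sold [LIFO — newest first]: 302 @ $7.55 + 174 @ $7.45 = $3,576.40
Feb 10, 80 sold [LIFO — newest first]: 47 @ $7.45 + 33 @ $6.40 = $561.35
Total COGS = $3,035.20 + $3,576.40 + $561.35 = $7,172.95
Ending inventory: 53 @ $6.40 = $339.20
Check: goods available $7,512.15 = COGS $7,172.95 + ending $339.20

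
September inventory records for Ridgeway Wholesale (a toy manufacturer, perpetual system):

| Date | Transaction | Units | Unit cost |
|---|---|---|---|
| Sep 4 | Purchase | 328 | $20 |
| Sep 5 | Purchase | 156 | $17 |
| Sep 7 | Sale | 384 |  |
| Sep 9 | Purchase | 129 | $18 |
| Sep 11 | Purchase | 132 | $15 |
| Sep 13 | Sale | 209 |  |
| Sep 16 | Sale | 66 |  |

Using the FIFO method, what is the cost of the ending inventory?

Ending inventory = $1,290

Sep 7, 384 sold [FIFO — oldest first]: 328 @ $20 + 56 @ $17 = $7,512
Sep 13, 209 sold [FIFO — oldest first]: 100 @ $17 + 109 @ $18 = $3,662
Sep 16, 66 sold [FIFO — oldest first]: 20 @ $18 + 46 @ $15 = $1,050
Total COGS = $7,512 + $3,662 + $1,050 = $12,224
Ending inventory: 86 @ $15 = $1,290
Check: goods available $13,514 = COGS $12,224 + ending $1,290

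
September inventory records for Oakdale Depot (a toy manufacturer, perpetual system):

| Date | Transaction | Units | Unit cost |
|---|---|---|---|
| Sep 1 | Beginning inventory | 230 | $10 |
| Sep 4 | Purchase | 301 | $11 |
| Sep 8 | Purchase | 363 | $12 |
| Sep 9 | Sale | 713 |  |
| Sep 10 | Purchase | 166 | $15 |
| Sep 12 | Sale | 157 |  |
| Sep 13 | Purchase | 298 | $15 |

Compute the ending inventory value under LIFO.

Sep 9, 713 sold [LIFO — newest first]: 363 @ $12 + 301 @ $11 + 49 @ $10 = $8,157
Sep 12, 157 sold [LIFO — newest first]: 157 @ $15 = $2,355
Total COGS = $8,157 + $2,355 = $10,512
Ending inventory: 181 @ $10 + 9 @ $15 + 298 @ $15 = $6,415

Ending inventory = $6,415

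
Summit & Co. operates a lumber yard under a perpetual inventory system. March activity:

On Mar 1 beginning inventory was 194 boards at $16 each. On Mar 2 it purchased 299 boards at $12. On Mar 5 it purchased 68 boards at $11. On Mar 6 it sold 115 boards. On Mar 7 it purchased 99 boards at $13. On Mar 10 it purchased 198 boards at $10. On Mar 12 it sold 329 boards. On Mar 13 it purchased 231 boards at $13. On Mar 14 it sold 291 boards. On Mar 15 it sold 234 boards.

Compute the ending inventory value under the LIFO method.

Mar 6, 115 sold [LIFO — newest first]: 68 @ $11 + 47 @ $12 = $1,312
Mar 12, 329 sold [LIFO — newest first]: 198 @ $10 + 99 @ $13 + 32 @ $12 = $3,651
Mar 14, 291 sold [LIFO — newest first]: 231 @ $13 + 60 @ $12 = $3,723
Mar 15, 234 sold [LIFO — newest first]: 160 @ $12 + 74 @ $16 = $3,104
Total COGS = $1,312 + $3,651 + $3,723 + $3,104 = $11,790
Ending inventory: 120 @ $16 = $1,920

Ending inventory = $1,920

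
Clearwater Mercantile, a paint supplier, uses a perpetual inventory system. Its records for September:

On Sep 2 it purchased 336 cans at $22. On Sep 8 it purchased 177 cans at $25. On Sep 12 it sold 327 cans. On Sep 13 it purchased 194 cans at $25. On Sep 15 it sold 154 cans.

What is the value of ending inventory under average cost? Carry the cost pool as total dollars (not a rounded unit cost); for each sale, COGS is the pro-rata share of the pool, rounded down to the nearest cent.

Ending inventory = $5,432.65

After Sep 2: 336 on hand, pool $7,392.00 (≈ $22.0000 each)
After Sep 8: 513 on hand, pool $11,817.00 (≈ $23.0351 each)
Sep 12, sell 327: 327/513 × $11,817.00 → $7,532.47
After Sep 13: 380 on hand, pool $9,134.53 (≈ $24.0382 each)
Sep 15, sell 154: 154/380 × $9,134.53 → $3,701.88
Total COGS = $7,532.47 + $3,701.88 = $11,234.35
Ending inventory (cost pool remaining) = $5,432.65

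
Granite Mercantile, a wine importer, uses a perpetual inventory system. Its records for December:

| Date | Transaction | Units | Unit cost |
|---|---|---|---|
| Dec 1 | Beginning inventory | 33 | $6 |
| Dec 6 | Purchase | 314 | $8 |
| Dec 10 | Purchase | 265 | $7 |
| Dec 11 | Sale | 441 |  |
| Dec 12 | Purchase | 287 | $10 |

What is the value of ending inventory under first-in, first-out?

Dec 11, 441 sold [FIFO — oldest first]: 33 @ $6 + 314 @ $8 + 94 @ $7 = $3,368
Ending inventory: 171 @ $7 + 287 @ $10 = $4,067

Ending inventory = $4,067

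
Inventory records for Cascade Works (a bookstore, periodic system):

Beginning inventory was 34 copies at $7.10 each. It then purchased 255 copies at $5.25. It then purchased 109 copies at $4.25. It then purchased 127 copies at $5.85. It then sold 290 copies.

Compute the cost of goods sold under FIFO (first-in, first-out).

Sale 1 (290) [FIFO — oldest first]: 34 @ $7.10 + 255 @ $5.25 + 1 @ $4.25 = $1,584.40
Ending inventory: 108 @ $4.25 + 127 @ $5.85 = $1,201.95

COGS = $1,584.40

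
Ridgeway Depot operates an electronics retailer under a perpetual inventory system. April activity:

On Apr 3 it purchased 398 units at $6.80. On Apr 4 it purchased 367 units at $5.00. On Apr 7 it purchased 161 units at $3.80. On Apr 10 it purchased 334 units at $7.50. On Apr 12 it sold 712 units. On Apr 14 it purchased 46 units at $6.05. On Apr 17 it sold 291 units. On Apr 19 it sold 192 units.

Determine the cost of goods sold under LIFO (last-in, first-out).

Apr 12, 712 sold [LIFO — newest first]: 334 @ $7.50 + 161 @ $3.80 + 217 @ $5.00 = $4,201.80
Apr 17, 291 sold [LIFO — newest first]: 46 @ $6.05 + 150 @ $5.00 + 95 @ $6.80 = $1,674.30
Apr 19, 192 sold [LIFO — newest first]: 192 @ $6.80 = $1,305.60
Total COGS = $4,201.80 + $1,674.30 + $1,305.60 = $7,181.70
Ending inventory: 111 @ $6.80 = $754.80

COGS = $7,181.70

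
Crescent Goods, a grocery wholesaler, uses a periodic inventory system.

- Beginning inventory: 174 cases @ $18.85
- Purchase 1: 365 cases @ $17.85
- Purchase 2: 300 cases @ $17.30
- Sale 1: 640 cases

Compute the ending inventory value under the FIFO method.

Ending inventory = $3,442.70

Sale 1 (640) [FIFO — oldest first]: 174 @ $18.85 + 365 @ $17.85 + 101 @ $17.30 = $11,542.45
Ending inventory: 199 @ $17.30 = $3,442.70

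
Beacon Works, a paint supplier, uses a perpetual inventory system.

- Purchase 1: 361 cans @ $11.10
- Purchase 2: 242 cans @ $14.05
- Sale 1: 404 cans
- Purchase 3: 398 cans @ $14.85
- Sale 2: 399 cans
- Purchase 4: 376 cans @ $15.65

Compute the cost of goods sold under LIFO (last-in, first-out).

COGS = $11,119.70

Sale 1 (404) [LIFO — newest first]: 242 @ $14.05 + 162 @ $11.10 = $5,198.30
Sale 2 (399) [LIFO — newest first]: 398 @ $14.85 + 1 @ $11.10 = $5,921.40
Total COGS = $5,198.30 + $5,921.40 = $11,119.70
Ending inventory: 198 @ $11.10 + 376 @ $15.65 = $8,082.20
Check: goods available $19,201.90 = COGS $11,119.70 + ending $8,082.20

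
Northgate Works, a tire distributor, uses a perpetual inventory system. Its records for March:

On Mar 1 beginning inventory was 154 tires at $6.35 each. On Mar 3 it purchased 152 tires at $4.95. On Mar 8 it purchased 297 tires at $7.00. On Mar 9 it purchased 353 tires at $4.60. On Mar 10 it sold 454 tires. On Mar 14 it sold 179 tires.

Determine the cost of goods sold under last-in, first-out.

Mar 10, 454 sold [LIFO — newest first]: 353 @ $4.60 + 101 @ $7.00 = $2,330.80
Mar 14, 179 sold [LIFO — newest first]: 179 @ $7.00 = $1,253.00
Total COGS = $2,330.80 + $1,253.00 = $3,583.80
Ending inventory: 154 @ $6.35 + 152 @ $4.95 + 17 @ $7.00 = $1,849.30

COGS = $3,583.80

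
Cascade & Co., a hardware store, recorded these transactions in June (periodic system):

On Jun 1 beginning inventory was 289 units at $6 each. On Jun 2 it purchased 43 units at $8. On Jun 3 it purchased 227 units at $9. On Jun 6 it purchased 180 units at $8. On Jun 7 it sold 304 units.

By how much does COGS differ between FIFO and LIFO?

$702

FIFO COGS: 289 @ $6 + 15 @ $8 = $1,854
LIFO COGS: 180 @ $8 + 124 @ $9 = $2,556
Difference = |$1,854 − $2,556| = $702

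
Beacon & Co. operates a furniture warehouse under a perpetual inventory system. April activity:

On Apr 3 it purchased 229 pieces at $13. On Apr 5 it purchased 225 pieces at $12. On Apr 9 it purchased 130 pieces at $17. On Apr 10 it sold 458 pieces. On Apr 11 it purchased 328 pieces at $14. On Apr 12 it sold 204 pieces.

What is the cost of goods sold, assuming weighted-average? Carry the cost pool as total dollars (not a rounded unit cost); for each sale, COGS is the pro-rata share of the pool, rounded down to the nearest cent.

COGS = $9,013.33

After Apr 3: 229 on hand, pool $2,977.00 (≈ $13.0000 each)
After Apr 5: 454 on hand, pool $5,677.00 (≈ $12.5044 each)
After Apr 9: 584 on hand, pool $7,887.00 (≈ $13.5051 each)
Apr 10, sell 458: 458/584 × $7,887.00 → $6,185.35
After Apr 11: 454 on hand, pool $6,293.65 (≈ $13.8627 each)
Apr 12, sell 204: 204/454 × $6,293.65 → $2,827.98
Total COGS = $6,185.35 + $2,827.98 = $9,013.33
Ending inventory (cost pool remaining) = $3,465.67
Check: goods available $12,479.00 = COGS $9,013.33 + ending $3,465.67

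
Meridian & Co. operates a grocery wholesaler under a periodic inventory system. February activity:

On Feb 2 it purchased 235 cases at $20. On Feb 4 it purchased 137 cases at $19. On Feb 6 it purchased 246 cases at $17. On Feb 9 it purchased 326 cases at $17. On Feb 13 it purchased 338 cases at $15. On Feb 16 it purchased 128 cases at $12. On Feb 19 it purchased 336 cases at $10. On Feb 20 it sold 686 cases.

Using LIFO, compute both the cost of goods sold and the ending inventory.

COGS = $8,226; ending inventory = $18,767

Feb 20, 686 sold [LIFO — newest first]: 336 @ $10 + 128 @ $12 + 222 @ $15 = $8,226
Ending inventory: 235 @ $20 + 137 @ $19 + 246 @ $17 + 326 @ $17 + 116 @ $15 = $18,767
Check: goods available $26,993 = COGS $8,226 + ending $18,767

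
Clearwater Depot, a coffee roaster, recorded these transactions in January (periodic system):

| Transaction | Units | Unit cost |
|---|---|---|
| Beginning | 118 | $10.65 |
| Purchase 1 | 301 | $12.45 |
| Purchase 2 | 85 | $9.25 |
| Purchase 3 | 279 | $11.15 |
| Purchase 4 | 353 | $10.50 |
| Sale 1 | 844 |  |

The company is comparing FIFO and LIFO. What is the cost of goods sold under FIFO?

COGS = $9,541.75

FIFO COGS: 118 @ $10.65 + 301 @ $12.45 + 85 @ $9.25 + 279 @ $11.15 + 61 @ $10.50 = $9,541.75
LIFO COGS: 353 @ $10.50 + 279 @ $11.15 + 85 @ $9.25 + 127 @ $12.45 = $9,184.75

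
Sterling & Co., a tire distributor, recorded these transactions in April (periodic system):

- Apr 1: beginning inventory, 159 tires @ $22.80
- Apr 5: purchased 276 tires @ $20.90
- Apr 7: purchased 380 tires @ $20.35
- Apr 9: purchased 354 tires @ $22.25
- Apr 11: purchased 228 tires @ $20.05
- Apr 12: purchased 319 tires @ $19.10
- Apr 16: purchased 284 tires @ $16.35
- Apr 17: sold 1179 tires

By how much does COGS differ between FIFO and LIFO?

FIFO COGS: 159 @ $22.80 + 276 @ $20.90 + 380 @ $20.35 + 354 @ $22.25 + 10 @ $20.05 = $25,203.60
LIFO COGS: 284 @ $16.35 + 319 @ $19.10 + 228 @ $20.05 + 348 @ $22.25 = $23,050.70
Difference = |$25,203.60 − $23,050.70| = $2,152.90

$2,152.90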